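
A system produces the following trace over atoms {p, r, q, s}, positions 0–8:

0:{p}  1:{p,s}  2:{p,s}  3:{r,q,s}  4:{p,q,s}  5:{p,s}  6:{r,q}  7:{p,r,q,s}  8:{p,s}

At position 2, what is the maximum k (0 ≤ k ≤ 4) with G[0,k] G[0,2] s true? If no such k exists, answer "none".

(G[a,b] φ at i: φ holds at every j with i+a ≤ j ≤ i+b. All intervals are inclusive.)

G[0,2] s must hold from j=2 onward; find where it first fails.
  j=2: holds
  j=3: holds
  j=4: fails
Holds on [2,3], so largest k = 1.

1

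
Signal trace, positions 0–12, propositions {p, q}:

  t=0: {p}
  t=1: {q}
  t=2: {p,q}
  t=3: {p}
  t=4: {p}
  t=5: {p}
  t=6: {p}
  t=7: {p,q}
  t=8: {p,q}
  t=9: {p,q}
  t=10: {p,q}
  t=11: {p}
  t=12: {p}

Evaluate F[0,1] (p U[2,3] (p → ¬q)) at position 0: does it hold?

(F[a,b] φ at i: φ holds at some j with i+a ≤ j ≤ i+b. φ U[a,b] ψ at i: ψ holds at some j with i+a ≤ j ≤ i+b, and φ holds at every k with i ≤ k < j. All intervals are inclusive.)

False

Check (p U[2,3] (p → ¬q)) at each j in [0,1]:
  j=0: fails
  j=1: fails
No position in the window satisfies it → formula fails.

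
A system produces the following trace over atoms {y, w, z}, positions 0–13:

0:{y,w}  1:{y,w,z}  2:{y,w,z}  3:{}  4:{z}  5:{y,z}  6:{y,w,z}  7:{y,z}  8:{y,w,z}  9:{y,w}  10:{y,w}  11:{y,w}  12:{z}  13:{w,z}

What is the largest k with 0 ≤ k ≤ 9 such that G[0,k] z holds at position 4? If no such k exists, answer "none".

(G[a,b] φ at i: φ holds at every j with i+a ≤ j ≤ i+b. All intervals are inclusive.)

z must hold from j=4 onward; find where it first fails.
  j=4: holds
  j=5: holds
  j=6: holds
  j=7: holds
  j=8: holds
  j=9: fails
Holds on [4,8], so largest k = 4.

4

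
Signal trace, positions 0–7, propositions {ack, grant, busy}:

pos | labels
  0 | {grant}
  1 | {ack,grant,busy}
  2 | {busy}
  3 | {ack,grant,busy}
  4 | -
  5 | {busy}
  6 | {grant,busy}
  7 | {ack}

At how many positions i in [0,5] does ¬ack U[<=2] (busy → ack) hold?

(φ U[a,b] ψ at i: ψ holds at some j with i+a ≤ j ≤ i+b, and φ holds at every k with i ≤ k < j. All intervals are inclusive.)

Evaluate at each i in [0,5]:
  i=0: ✓ (rhs at j=0)
  i=1: ✓ (rhs at j=1)
  i=2: ✓ (rhs at j=3; lhs holds on [2,2])
  i=3: ✓ (rhs at j=3)
  i=4: ✓ (rhs at j=4)
  i=5: ✓ (rhs at j=7; lhs holds on [5,6])
Positions where it holds: {0, 1, 2, 3, 4, 5} → 6.

6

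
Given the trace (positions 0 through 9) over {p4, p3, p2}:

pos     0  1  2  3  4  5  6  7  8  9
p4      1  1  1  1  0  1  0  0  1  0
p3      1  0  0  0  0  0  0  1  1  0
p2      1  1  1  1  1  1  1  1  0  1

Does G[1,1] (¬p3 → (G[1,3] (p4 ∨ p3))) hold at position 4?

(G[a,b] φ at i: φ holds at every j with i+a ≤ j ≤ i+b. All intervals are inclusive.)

False

Check (¬p3 → (G[1,3] (p4 ∨ p3))) at every j in [5,5]:
  j=5: antecedent true; consequent fails at 6 → ✗
Fails at j=5 → formula fails.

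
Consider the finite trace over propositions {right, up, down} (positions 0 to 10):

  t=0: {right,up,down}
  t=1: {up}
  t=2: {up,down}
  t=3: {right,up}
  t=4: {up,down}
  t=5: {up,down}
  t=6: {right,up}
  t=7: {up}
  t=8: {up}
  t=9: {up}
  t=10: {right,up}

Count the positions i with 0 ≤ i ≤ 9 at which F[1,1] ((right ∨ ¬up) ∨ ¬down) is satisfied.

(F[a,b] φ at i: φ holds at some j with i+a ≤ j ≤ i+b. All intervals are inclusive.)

7

Evaluate at each i in [0,9]:
  i=0: ✓ (witness j=1)
  i=1: ✗ (none in [2,2])
  i=2: ✓ (witness j=3)
  i=3: ✗ (none in [4,4])
  i=4: ✗ (none in [5,5])
  i=5: ✓ (witness j=6)
  i=6: ✓ (witness j=7)
  i=7: ✓ (witness j=8)
  i=8: ✓ (witness j=9)
  i=9: ✓ (witness j=10)
Positions where it holds: {0, 2, 5, 6, 7, 8, 9} → 7.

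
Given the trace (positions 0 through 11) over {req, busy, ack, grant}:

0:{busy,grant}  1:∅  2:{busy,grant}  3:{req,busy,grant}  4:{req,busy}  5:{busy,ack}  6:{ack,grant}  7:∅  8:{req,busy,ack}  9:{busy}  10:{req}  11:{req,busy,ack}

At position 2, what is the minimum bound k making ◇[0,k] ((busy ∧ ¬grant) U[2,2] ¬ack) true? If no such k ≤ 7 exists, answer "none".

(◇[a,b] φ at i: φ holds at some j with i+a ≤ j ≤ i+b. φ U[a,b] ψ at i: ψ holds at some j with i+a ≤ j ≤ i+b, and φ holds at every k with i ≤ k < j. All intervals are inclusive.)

Scan j = 2,3,… for ((busy ∧ ¬grant) U[2,2] ¬ack):
  j=2: fails
  j=3: fails
  j=4: fails
  j=5: fails
  j=6: fails
  j=7: fails
  j=8: holds
First hit at j=8, so smallest k = 8-2 = 6.

6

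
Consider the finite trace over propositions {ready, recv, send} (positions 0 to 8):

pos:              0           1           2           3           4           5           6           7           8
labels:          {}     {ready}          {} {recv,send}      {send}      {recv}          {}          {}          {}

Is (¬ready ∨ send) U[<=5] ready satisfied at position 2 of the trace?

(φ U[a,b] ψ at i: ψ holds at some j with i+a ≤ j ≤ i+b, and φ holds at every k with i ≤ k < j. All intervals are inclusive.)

Does not hold

Need some j in [2,7] with ready, and (¬ready ∨ send) at every k in [2,j-1].
  j=2: ready false.
  j=3: ready false.
  j=4: ready false.
  j=5: ready false.
  j=6: ready false.
  j=7: ready false.
No j in the window works → until fails.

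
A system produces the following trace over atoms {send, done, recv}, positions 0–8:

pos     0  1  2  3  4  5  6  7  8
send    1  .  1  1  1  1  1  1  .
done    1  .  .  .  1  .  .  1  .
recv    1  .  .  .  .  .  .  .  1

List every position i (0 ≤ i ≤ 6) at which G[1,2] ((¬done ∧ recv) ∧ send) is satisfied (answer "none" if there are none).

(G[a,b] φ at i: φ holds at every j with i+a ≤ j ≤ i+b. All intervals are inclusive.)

Evaluate at each i in [0,6]:
  i=0: ✗ (fails at j=1)
  i=1: ✗ (fails at j=2)
  i=2: ✗ (fails at j=3)
  i=3: ✗ (fails at j=4)
  i=4: ✗ (fails at j=5)
  i=5: ✗ (fails at j=6)
  i=6: ✗ (fails at j=7)

none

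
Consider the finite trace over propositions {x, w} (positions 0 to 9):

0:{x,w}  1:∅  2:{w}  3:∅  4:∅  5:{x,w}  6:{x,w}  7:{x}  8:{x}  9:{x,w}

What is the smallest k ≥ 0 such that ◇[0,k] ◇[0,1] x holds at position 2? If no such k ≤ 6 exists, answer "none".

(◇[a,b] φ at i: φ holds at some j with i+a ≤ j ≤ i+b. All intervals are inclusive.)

Scan j = 2,3,… for ◇[0,1] x:
  j=2: fails
  j=3: fails
  j=4: holds
First hit at j=4, so smallest k = 4-2 = 2.

2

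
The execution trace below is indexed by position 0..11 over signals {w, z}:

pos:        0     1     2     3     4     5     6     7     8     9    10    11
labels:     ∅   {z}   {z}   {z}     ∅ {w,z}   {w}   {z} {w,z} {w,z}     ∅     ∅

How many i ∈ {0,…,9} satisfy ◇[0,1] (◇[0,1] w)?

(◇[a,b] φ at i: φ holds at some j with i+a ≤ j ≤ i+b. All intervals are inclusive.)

Evaluate at each i in [0,9]:
  i=0: ✗ (none in [0,1])
  i=1: ✗ (none in [1,2])
  i=2: ✗ (none in [2,3])
  i=3: ✓ (witness j=4)
  i=4: ✓ (witness j=4)
  i=5: ✓ (witness j=5)
  i=6: ✓ (witness j=6)
  i=7: ✓ (witness j=7)
  i=8: ✓ (witness j=8)
  i=9: ✓ (witness j=9)
Positions where it holds: {3, 4, 5, 6, 7, 8, 9} → 7.

7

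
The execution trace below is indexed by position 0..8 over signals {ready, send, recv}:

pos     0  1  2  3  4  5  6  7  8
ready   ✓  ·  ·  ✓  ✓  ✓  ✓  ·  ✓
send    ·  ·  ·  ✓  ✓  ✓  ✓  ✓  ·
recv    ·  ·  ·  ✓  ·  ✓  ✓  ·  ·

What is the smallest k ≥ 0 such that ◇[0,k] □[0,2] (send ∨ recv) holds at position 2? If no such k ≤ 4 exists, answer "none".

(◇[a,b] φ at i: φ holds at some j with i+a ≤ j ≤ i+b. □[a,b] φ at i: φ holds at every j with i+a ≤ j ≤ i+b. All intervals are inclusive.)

Scan j = 2,3,… for □[0,2] (send ∨ recv):
  j=2: fails
  j=3: holds
First hit at j=3, so smallest k = 3-2 = 1.

1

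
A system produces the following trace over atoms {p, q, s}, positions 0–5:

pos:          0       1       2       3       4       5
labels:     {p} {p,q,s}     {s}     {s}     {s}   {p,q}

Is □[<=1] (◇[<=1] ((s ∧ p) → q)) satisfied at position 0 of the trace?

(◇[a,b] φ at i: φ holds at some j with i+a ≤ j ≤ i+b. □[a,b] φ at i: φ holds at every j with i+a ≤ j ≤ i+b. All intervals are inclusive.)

Check ◇[<=1] ((s ∧ p) → q) at every j in [0,1]:
  j=0: holds (witness at 0)
  j=1: holds (witness at 1)
All positions satisfy it → formula holds.

True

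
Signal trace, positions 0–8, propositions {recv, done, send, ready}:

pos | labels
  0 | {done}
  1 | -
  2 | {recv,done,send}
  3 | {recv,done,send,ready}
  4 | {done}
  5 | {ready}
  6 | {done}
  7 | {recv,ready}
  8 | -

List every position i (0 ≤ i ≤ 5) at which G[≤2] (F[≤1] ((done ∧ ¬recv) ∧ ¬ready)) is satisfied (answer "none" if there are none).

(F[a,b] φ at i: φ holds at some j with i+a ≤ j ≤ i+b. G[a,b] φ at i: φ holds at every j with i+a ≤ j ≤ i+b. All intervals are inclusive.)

Evaluate at each i in [0,5]:
  i=0: ✗ (fails at j=1)
  i=1: ✗ (fails at j=1)
  i=2: ✗ (fails at j=2)
  i=3: ✓ (all of [3,5])
  i=4: ✓ (all of [4,6])
  i=5: ✗ (fails at j=7)

3, 4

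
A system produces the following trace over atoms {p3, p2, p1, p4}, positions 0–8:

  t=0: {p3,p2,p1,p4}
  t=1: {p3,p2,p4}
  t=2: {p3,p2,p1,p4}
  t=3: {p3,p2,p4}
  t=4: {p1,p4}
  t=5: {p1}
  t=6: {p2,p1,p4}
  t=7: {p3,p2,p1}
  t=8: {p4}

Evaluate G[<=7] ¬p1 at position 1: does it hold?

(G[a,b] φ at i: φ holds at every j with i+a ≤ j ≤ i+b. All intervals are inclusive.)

Check ¬p1 at every j in [1,8]:
  j=1: true
  j=2: false
  j=3: true
  j=4: false
  j=5: false
  j=6: false
  j=7: false
  j=8: true
Fails at j=2 → formula fails.

False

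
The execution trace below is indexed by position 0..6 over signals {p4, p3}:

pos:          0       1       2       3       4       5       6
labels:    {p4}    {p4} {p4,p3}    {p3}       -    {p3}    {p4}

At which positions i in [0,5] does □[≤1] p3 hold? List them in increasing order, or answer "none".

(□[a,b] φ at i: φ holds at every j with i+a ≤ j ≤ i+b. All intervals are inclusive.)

Evaluate at each i in [0,5]:
  i=0: ✗ (fails at j=0)
  i=1: ✗ (fails at j=1)
  i=2: ✓ (all of [2,3])
  i=3: ✗ (fails at j=4)
  i=4: ✗ (fails at j=4)
  i=5: ✗ (fails at j=6)

2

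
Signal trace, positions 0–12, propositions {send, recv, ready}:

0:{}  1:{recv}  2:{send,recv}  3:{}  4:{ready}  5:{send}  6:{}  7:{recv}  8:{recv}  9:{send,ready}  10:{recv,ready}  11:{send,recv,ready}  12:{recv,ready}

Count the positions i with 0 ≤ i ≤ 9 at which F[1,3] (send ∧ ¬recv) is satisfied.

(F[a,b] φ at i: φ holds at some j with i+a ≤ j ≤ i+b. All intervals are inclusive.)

6

Evaluate at each i in [0,9]:
  i=0: ✗ (none in [1,3])
  i=1: ✗ (none in [2,4])
  i=2: ✓ (witness j=5)
  i=3: ✓ (witness j=5)
  i=4: ✓ (witness j=5)
  i=5: ✗ (none in [6,8])
  i=6: ✓ (witness j=9)
  i=7: ✓ (witness j=9)
  i=8: ✓ (witness j=9)
  i=9: ✗ (none in [10,12])
Positions where it holds: {2, 3, 4, 6, 7, 8} → 6.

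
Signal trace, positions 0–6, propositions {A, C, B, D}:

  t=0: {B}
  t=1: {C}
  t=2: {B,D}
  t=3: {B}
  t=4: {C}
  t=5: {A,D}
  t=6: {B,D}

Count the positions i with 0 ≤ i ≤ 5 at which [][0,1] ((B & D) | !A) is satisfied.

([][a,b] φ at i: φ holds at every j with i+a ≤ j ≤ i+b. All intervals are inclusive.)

4

Evaluate at each i in [0,5]:
  i=0: ✓ (all of [0,1])
  i=1: ✓ (all of [1,2])
  i=2: ✓ (all of [2,3])
  i=3: ✓ (all of [3,4])
  i=4: ✗ (fails at j=5)
  i=5: ✗ (fails at j=5)
Positions where it holds: {0, 1, 2, 3} → 4.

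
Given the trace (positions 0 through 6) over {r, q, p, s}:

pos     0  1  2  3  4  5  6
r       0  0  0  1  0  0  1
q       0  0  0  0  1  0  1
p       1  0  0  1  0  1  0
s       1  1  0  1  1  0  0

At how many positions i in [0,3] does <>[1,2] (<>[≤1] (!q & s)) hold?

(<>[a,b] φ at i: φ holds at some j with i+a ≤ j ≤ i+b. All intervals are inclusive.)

Evaluate at each i in [0,3]:
  i=0: ✓ (witness j=1)
  i=1: ✓ (witness j=2)
  i=2: ✓ (witness j=3)
  i=3: ✗ (none in [4,5])
Positions where it holds: {0, 1, 2} → 3.

3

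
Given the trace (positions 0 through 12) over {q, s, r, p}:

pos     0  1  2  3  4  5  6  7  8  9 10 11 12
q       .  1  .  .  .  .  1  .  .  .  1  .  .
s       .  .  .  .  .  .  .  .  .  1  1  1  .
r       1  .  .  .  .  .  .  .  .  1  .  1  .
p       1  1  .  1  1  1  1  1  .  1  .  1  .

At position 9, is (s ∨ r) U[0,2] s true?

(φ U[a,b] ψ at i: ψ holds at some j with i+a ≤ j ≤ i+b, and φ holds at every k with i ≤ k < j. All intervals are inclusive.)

Holds

Need some j in [9,11] with s, and (s ∨ r) at every k in [9,j-1].
  j=9: s holds; no prefix to check → satisfied.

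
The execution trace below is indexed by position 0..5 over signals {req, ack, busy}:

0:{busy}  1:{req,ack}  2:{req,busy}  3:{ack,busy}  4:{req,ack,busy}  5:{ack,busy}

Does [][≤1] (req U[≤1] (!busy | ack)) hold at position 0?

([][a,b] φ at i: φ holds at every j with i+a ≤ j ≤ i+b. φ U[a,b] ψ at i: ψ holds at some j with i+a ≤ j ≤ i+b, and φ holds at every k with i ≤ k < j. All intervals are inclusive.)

Check (req U[≤1] (!busy | ack)) at every j in [0,1]:
  j=0: fails
  j=1: holds
Fails at j=0 → formula fails.

False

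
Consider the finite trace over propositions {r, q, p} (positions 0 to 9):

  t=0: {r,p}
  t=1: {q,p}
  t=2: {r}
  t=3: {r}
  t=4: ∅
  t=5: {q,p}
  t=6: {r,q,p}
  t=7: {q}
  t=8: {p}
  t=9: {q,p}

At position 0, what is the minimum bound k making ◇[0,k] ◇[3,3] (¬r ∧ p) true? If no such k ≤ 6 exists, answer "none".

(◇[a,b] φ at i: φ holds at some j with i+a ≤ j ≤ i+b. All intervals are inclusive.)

Scan j = 0,1,… for ◇[3,3] (¬r ∧ p):
  j=0: fails
  j=1: fails
  j=2: holds
First hit at j=2, so smallest k = 2-0 = 2.

2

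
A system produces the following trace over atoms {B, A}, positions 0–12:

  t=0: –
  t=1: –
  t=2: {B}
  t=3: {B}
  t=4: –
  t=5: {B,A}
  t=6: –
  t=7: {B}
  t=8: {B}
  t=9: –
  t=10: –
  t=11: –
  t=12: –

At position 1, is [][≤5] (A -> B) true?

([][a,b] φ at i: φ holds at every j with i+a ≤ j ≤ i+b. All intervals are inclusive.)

Check (A -> B) at every j in [1,6]:
  j=1: antecedent false → ✓
  j=2: antecedent false → ✓
  j=3: antecedent false → ✓
  j=4: antecedent false → ✓
  j=5: antecedent true; consequent true → ✓
  j=6: antecedent false → ✓
All positions satisfy it → formula holds.

True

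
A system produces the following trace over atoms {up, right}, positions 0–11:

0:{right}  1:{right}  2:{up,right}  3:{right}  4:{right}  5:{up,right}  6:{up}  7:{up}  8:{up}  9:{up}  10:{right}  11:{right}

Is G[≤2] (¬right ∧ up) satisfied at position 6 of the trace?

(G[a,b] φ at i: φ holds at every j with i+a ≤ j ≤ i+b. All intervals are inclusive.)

Check (¬right ∧ up) at every j in [6,8]:
  j=6: true
  j=7: true
  j=8: true
All positions satisfy it → formula holds.

Yes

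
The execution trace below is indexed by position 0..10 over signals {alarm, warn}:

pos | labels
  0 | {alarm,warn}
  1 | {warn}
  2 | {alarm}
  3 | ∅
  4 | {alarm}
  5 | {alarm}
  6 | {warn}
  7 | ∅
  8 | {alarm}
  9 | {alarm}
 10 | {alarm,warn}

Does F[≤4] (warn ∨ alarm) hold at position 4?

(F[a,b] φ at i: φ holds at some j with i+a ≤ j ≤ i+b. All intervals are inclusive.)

Check (warn ∨ alarm) at each j in [4,8]:
  j=4: true
  j=5: true
  j=6: true
  j=7: false
  j=8: true
Found at j=4 → formula holds.

True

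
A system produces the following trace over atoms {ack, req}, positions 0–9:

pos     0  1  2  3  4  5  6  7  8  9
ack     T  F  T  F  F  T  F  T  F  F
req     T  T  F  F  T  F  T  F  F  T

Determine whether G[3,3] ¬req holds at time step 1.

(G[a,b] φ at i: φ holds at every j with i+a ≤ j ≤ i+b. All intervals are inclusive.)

Does not hold

Check ¬req at every j in [4,4]:
  j=4: false
Fails at j=4 → formula fails.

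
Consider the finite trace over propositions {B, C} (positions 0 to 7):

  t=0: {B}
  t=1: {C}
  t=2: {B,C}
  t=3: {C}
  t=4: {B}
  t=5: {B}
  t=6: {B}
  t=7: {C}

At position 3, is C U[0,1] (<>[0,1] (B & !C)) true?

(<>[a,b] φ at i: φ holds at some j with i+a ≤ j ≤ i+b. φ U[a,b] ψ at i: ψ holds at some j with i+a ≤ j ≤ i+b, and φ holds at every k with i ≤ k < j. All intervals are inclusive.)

Need some j in [3,4] with <>[0,1] (B & !C), and C at every k in [3,j-1].
  j=3: <>[0,1] (B & !C) holds; no prefix to check → satisfied.

True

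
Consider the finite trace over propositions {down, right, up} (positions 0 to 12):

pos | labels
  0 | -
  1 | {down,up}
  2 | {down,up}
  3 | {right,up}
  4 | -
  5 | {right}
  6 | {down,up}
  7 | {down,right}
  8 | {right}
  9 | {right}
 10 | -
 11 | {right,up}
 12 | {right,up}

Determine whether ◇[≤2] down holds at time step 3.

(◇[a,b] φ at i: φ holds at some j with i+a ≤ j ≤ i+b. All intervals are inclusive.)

Check down at each j in [3,5]:
  j=3: false
  j=4: false
  j=5: false
No position in the window satisfies it → formula fails.

False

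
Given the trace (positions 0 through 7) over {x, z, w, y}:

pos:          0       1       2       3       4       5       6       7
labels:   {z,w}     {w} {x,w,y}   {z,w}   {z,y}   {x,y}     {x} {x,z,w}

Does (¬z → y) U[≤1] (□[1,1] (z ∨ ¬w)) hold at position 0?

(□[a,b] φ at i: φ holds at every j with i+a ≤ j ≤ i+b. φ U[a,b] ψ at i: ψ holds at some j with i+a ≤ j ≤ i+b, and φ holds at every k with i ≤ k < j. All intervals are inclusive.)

False

Need some j in [0,1] with □[1,1] (z ∨ ¬w), and (¬z → y) at every k in [0,j-1].
  j=0: □[1,1] (z ∨ ¬w) — fails at 1.
  j=1: □[1,1] (z ∨ ¬w) — fails at 2.
No j in the window works → until fails.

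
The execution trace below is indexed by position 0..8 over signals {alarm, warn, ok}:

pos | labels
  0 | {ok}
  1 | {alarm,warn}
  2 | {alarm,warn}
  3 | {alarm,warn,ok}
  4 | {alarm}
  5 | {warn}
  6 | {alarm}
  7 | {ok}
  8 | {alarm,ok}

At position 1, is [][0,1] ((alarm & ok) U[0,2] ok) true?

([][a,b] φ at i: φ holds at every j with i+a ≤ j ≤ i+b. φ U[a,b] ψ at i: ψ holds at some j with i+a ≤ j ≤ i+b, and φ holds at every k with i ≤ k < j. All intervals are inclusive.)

No

Check ((alarm & ok) U[0,2] ok) at every j in [1,2]:
  j=1: fails
  j=2: fails
Fails at j=1 → formula fails.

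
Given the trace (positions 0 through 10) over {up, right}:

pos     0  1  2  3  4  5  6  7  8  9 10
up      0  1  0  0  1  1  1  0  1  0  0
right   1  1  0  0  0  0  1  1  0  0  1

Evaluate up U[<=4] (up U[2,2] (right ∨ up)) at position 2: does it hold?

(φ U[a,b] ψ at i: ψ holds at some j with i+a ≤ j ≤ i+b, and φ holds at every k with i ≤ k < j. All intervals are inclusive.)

Need some j in [2,6] with (up U[2,2] (right ∨ up)), and up at every k in [2,j-1].
  j=2: (up U[2,2] (right ∨ up)) — fails.
  j=3: (up U[2,2] (right ∨ up)) — fails.
  j=4: (up U[2,2] (right ∨ up)) holds, but up fails at k=2 → not this j.
  j=5: (up U[2,2] (right ∨ up)) holds, but up fails at k=2 → not this j.
  j=6: (up U[2,2] (right ∨ up)) — fails.
No j in the window works → until fails.

No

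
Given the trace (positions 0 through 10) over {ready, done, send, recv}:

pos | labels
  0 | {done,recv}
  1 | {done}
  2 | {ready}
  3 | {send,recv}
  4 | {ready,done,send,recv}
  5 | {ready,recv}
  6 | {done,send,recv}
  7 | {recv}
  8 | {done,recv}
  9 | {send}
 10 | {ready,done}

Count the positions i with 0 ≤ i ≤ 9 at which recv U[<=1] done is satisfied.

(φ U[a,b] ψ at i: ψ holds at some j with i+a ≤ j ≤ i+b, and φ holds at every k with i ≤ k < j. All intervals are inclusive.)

Evaluate at each i in [0,9]:
  i=0: ✓ (rhs at j=0)
  i=1: ✓ (rhs at j=1)
  i=2: ✗ (no rhs in [2,3])
  i=3: ✓ (rhs at j=4; lhs holds on [3,3])
  i=4: ✓ (rhs at j=4)
  i=5: ✓ (rhs at j=6; lhs holds on [5,5])
  i=6: ✓ (rhs at j=6)
  i=7: ✓ (rhs at j=8; lhs holds on [7,7])
  i=8: ✓ (rhs at j=8)
  i=9: ✗ (lhs fails at k=9 before rhs at j=10)
Positions where it holds: {0, 1, 3, 4, 5, 6, 7, 8} → 8.

8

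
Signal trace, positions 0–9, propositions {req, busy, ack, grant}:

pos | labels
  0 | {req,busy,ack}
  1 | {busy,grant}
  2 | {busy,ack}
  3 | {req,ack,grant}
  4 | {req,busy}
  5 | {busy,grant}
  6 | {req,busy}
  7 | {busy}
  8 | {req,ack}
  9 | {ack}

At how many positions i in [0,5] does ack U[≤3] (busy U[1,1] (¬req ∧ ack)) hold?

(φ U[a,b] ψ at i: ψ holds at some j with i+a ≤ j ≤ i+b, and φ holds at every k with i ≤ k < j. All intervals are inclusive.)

Evaluate at each i in [0,5]:
  i=0: ✓ (rhs at j=1; lhs holds on [0,0])
  i=1: ✓ (rhs at j=1)
  i=2: ✗ (no rhs in [2,5])
  i=3: ✗ (no rhs in [3,6])
  i=4: ✗ (no rhs in [4,7])
  i=5: ✗ (no rhs in [5,8])
Positions where it holds: {0, 1} → 2.

2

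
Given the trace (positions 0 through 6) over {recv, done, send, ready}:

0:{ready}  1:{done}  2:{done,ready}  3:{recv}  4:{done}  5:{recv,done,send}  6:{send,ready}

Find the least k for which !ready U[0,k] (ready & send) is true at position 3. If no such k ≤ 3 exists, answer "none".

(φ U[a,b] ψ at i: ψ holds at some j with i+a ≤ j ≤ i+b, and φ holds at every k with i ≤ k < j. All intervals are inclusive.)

Need earliest j ≥ 3 with (ready & send), and !ready at every k in [3,j-1].
  j=3: rhs fails.
  j=4: rhs fails.
  j=5: rhs fails.
  j=6: rhs holds; lhs holds on [3,5]. k = 3.

3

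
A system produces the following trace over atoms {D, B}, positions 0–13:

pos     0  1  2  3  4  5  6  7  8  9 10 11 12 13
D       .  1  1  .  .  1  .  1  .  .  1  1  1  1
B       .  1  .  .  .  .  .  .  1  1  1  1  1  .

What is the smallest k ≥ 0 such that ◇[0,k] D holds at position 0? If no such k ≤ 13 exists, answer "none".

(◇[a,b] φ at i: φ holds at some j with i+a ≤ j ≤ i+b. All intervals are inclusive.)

1

Scan j = 0,1,… for D:
  j=0: fails
  j=1: holds
First hit at j=1, so smallest k = 1-0 = 1.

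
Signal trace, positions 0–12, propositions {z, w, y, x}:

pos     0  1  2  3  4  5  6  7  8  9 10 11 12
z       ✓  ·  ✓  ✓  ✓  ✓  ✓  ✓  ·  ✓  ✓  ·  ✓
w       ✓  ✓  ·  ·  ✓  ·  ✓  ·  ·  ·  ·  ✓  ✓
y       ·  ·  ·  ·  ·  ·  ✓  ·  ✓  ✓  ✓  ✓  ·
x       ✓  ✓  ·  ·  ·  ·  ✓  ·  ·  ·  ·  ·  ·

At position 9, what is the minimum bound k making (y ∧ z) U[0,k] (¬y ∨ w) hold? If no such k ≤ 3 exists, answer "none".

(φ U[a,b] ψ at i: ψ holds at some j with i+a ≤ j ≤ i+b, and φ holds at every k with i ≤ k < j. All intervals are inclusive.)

Need earliest j ≥ 9 with (¬y ∨ w), and (y ∧ z) at every k in [9,j-1].
  j=9: rhs fails.
  j=10: rhs fails.
  j=11: rhs holds; lhs holds on [9,10]. k = 2.

2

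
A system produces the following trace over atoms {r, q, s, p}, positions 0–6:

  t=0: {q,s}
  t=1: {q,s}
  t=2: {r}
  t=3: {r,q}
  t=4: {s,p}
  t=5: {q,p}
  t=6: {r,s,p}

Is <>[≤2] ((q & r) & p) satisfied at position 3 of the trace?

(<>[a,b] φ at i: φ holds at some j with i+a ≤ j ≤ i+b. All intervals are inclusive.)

False

Check ((q & r) & p) at each j in [3,5]:
  j=3: false
  j=4: false
  j=5: false
No position in the window satisfies it → formula fails.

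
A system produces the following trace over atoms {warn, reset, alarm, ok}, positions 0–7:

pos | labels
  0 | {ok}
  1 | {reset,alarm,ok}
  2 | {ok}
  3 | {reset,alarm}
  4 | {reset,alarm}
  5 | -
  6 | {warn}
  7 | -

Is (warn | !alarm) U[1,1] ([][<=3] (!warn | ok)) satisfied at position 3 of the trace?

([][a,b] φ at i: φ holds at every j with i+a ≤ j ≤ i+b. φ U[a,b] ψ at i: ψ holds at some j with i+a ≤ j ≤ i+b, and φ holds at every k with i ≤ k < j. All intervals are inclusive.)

Need some j in [4,4] with [][<=3] (!warn | ok), and (warn | !alarm) at every k in [3,j-1].
  j=4: [][<=3] (!warn | ok) — fails at 6.
No j in the window works → until fails.

Does not hold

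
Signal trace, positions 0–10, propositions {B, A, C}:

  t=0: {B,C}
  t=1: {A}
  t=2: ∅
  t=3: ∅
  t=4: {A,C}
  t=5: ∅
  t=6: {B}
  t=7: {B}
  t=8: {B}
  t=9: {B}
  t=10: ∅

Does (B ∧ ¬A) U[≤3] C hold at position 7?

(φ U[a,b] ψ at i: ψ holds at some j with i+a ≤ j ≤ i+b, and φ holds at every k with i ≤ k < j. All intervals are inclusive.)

False

Need some j in [7,10] with C, and (B ∧ ¬A) at every k in [7,j-1].
  j=7: C false.
  j=8: C false.
  j=9: C false.
  j=10: C false.
No j in the window works → until fails.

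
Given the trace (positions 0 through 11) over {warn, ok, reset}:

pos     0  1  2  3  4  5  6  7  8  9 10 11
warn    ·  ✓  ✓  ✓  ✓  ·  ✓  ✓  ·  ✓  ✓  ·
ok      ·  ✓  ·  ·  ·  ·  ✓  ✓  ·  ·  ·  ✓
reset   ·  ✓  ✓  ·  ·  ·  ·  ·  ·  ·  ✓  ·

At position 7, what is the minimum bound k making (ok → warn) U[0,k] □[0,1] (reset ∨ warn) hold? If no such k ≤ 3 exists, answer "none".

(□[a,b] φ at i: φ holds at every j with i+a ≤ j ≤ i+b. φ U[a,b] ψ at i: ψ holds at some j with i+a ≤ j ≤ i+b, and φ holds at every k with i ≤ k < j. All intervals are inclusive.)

2

Need earliest j ≥ 7 with □[0,1] (reset ∨ warn), and (ok → warn) at every k in [7,j-1].
  j=7: rhs fails.
  j=8: rhs fails.
  j=9: rhs holds; lhs holds on [7,8]. k = 2.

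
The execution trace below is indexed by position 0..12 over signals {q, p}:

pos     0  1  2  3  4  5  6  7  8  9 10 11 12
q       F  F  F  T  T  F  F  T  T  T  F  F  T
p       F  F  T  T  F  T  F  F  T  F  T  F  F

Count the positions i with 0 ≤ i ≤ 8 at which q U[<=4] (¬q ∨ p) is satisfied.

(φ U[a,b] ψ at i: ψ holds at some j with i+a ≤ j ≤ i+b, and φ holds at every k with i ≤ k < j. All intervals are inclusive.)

9

Evaluate at each i in [0,8]:
  i=0: ✓ (rhs at j=0)
  i=1: ✓ (rhs at j=1)
  i=2: ✓ (rhs at j=2)
  i=3: ✓ (rhs at j=3)
  i=4: ✓ (rhs at j=5; lhs holds on [4,4])
  i=5: ✓ (rhs at j=5)
  i=6: ✓ (rhs at j=6)
  i=7: ✓ (rhs at j=8; lhs holds on [7,7])
  i=8: ✓ (rhs at j=8)
Positions where it holds: {0, 1, 2, 3, 4, 5, 6, 7, 8} → 9.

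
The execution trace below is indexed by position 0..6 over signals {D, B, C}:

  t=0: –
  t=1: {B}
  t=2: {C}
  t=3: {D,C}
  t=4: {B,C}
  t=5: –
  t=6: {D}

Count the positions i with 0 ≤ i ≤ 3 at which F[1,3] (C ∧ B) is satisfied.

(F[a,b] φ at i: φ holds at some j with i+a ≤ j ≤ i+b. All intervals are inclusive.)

3

Evaluate at each i in [0,3]:
  i=0: ✗ (none in [1,3])
  i=1: ✓ (witness j=4)
  i=2: ✓ (witness j=4)
  i=3: ✓ (witness j=4)
Positions where it holds: {1, 2, 3} → 3.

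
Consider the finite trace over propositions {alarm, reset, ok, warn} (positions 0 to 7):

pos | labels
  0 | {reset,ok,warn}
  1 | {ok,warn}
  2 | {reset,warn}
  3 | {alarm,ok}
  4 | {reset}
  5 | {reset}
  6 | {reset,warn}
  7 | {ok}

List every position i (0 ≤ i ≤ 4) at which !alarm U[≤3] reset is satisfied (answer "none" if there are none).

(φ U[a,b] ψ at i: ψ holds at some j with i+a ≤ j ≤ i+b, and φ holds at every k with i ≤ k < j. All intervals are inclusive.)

Evaluate at each i in [0,4]:
  i=0: ✓ (rhs at j=0)
  i=1: ✓ (rhs at j=2; lhs holds on [1,1])
  i=2: ✓ (rhs at j=2)
  i=3: ✗ (lhs fails at k=3 before rhs at j=4)
  i=4: ✓ (rhs at j=4)

0, 1, 2, 4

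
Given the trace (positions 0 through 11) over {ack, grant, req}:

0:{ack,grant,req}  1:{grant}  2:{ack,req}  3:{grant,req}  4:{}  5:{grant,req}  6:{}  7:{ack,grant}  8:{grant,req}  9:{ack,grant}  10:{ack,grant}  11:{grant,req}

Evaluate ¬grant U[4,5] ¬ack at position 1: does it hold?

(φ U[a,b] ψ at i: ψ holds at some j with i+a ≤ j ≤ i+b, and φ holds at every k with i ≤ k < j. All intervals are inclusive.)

Need some j in [5,6] with ¬ack, and ¬grant at every k in [1,j-1].
  j=5: ¬ack holds, but ¬grant fails at k=1 → not this j.
  j=6: ¬ack holds, but ¬grant fails at k=1 → not this j.
No j in the window works → until fails.

Does not hold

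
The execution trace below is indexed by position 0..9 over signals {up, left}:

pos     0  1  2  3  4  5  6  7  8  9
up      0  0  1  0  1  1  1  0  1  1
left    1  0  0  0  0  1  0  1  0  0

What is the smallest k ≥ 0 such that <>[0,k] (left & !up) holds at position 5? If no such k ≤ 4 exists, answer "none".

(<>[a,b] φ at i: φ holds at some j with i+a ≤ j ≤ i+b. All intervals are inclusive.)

2

Scan j = 5,6,… for (left & !up):
  j=5: fails
  j=6: fails
  j=7: holds
First hit at j=7, so smallest k = 7-5 = 2.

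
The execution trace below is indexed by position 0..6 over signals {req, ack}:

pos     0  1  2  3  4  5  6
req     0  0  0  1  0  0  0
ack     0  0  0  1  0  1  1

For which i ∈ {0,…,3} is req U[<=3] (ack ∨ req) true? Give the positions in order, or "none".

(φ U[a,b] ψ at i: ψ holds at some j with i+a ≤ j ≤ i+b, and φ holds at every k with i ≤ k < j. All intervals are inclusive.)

Evaluate at each i in [0,3]:
  i=0: ✗ (lhs fails at k=0 before rhs at j=3)
  i=1: ✗ (lhs fails at k=1 before rhs at j=3)
  i=2: ✗ (lhs fails at k=2 before rhs at j=3)
  i=3: ✓ (rhs at j=3)

3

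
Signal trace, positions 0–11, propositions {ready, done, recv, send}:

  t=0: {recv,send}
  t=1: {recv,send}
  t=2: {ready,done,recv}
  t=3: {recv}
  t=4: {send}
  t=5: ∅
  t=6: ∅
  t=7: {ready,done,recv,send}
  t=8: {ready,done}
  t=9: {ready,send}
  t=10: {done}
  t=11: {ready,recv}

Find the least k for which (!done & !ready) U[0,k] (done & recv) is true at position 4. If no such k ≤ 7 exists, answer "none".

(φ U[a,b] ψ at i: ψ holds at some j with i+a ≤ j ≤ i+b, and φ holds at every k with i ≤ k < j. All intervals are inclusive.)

Need earliest j ≥ 4 with (done & recv), and (!done & !ready) at every k in [4,j-1].
  j=4: rhs fails.
  j=5: rhs fails.
  j=6: rhs fails.
  j=7: rhs holds; lhs holds on [4,6]. k = 3.

3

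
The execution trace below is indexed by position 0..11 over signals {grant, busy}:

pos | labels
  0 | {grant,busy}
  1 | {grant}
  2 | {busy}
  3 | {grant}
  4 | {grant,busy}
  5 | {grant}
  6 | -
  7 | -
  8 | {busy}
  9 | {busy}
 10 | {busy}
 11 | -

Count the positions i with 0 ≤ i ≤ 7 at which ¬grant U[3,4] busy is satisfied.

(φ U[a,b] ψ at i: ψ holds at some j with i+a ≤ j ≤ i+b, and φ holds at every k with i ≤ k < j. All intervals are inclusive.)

Evaluate at each i in [0,7]:
  i=0: ✗ (lhs fails at k=0 before rhs at j=4)
  i=1: ✗ (lhs fails at k=1 before rhs at j=4)
  i=2: ✗ (no rhs in [5,6])
  i=3: ✗ (no rhs in [6,7])
  i=4: ✗ (lhs fails at k=4 before rhs at j=8)
  i=5: ✗ (lhs fails at k=5 before rhs at j=8)
  i=6: ✓ (rhs at j=9; lhs holds on [6,8])
  i=7: ✓ (rhs at j=10; lhs holds on [7,9])
Positions where it holds: {6, 7} → 2.

2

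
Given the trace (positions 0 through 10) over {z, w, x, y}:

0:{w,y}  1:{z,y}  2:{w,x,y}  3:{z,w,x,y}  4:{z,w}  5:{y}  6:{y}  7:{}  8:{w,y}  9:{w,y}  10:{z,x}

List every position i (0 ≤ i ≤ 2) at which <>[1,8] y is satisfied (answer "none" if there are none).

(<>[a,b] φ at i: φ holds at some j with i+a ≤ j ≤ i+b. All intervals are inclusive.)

Evaluate at each i in [0,2]:
  i=0: ✓ (witness j=1)
  i=1: ✓ (witness j=2)
  i=2: ✓ (witness j=3)

0, 1, 2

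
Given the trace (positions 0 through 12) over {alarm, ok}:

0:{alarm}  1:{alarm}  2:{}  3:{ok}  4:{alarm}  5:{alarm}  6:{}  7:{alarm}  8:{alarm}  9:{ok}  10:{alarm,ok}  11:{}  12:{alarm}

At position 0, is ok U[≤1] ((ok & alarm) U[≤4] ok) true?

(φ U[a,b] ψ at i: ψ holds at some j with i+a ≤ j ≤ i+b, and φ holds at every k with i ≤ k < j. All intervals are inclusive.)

Need some j in [0,1] with ((ok & alarm) U[≤4] ok), and ok at every k in [0,j-1].
  j=0: ((ok & alarm) U[≤4] ok) — fails.
  j=1: ((ok & alarm) U[≤4] ok) — fails.
No j in the window works → until fails.

False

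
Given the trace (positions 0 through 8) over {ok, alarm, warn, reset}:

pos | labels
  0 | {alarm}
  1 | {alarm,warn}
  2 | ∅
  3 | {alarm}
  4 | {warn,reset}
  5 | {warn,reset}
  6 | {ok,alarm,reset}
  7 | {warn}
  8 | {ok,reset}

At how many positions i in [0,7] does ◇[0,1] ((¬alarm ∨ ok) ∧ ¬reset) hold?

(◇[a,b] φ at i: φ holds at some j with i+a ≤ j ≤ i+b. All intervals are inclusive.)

Evaluate at each i in [0,7]:
  i=0: ✗ (none in [0,1])
  i=1: ✓ (witness j=2)
  i=2: ✓ (witness j=2)
  i=3: ✗ (none in [3,4])
  i=4: ✗ (none in [4,5])
  i=5: ✗ (none in [5,6])
  i=6: ✓ (witness j=7)
  i=7: ✓ (witness j=7)
Positions where it holds: {1, 2, 6, 7} → 4.

4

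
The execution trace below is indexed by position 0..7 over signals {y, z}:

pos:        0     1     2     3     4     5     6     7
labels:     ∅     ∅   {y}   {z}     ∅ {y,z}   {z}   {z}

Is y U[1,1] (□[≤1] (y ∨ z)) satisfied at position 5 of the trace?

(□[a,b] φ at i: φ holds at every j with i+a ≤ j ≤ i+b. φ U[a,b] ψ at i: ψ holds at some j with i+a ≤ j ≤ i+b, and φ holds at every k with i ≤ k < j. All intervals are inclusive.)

Holds

Need some j in [6,6] with □[≤1] (y ∨ z), and y at every k in [5,j-1].
  j=6: □[≤1] (y ∨ z) holds; y holds at every k in [5,5] → satisfied.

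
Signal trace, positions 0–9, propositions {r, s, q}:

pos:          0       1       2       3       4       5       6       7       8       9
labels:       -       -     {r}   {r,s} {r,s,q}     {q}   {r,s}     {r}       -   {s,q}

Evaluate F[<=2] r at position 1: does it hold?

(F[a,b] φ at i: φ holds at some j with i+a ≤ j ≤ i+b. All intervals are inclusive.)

Check r at each j in [1,3]:
  j=1: false
  j=2: true
  j=3: true
Found at j=2 → formula holds.

Yes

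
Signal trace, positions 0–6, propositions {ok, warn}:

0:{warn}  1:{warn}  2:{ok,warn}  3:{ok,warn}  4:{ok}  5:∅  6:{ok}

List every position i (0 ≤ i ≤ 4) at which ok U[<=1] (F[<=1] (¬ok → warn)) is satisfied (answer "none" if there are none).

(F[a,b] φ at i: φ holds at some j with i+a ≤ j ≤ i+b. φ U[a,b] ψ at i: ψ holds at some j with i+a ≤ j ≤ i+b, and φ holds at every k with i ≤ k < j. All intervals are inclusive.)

Evaluate at each i in [0,4]:
  i=0: ✓ (rhs at j=0)
  i=1: ✓ (rhs at j=1)
  i=2: ✓ (rhs at j=2)
  i=3: ✓ (rhs at j=3)
  i=4: ✓ (rhs at j=4)

0, 1, 2, 3, 4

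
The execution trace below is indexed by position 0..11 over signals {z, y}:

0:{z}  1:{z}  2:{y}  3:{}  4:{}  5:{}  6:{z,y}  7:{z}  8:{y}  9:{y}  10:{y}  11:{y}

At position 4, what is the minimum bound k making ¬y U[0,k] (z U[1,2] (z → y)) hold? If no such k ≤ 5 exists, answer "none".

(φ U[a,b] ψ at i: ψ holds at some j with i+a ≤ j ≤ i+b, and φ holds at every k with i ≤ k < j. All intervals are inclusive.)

Need earliest j ≥ 4 with (z U[1,2] (z → y)), and ¬y at every k in [4,j-1].
  j=4: rhs fails.
  j=5: rhs fails.
  j=6: rhs holds; lhs holds on [4,5]. k = 2.

2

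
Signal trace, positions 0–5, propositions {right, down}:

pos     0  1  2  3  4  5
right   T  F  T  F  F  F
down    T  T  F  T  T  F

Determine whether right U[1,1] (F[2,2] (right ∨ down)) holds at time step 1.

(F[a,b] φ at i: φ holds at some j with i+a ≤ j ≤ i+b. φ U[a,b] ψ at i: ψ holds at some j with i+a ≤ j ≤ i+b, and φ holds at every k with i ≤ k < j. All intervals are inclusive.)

Need some j in [2,2] with F[2,2] (right ∨ down), and right at every k in [1,j-1].
  j=2: F[2,2] (right ∨ down) holds, but right fails at k=1 → not this j.
No j in the window works → until fails.

No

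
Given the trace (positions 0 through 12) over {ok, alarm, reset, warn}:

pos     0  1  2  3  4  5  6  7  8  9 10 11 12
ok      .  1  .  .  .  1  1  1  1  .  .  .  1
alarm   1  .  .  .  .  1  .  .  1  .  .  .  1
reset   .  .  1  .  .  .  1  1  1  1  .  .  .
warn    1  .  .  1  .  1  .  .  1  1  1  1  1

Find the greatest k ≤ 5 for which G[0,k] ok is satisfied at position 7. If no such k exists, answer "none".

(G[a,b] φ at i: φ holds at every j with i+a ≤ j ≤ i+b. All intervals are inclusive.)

1

ok must hold from j=7 onward; find where it first fails.
  j=7: holds
  j=8: holds
  j=9: fails
Holds on [7,8], so largest k = 1.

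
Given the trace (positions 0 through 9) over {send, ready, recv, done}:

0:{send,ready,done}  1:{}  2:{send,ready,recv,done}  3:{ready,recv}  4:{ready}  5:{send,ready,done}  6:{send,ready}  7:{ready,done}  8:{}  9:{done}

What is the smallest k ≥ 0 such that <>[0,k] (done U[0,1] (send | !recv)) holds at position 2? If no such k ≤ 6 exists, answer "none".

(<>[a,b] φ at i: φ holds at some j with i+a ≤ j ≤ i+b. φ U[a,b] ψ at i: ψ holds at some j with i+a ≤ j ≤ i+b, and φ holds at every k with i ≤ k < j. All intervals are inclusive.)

0

Scan j = 2,3,… for (done U[0,1] (send | !recv)):
  j=2: holds
First hit at j=2, so smallest k = 2-2 = 0.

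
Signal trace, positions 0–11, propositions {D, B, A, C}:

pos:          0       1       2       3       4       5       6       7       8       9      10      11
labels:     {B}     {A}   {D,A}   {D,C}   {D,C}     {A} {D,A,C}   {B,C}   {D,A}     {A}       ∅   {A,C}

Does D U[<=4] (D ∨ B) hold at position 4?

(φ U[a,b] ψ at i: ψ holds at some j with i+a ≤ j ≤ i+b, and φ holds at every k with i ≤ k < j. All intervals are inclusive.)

Need some j in [4,8] with (D ∨ B), and D at every k in [4,j-1].
  j=4: (D ∨ B) holds; no prefix to check → satisfied.

True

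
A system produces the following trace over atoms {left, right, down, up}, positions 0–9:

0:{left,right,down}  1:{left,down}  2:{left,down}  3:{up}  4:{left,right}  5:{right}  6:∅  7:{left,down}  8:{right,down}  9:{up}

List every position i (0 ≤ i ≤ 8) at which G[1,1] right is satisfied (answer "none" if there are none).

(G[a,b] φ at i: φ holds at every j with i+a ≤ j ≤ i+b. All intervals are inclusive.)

Evaluate at each i in [0,8]:
  i=0: ✗ (fails at j=1)
  i=1: ✗ (fails at j=2)
  i=2: ✗ (fails at j=3)
  i=3: ✓ (all of [4,4])
  i=4: ✓ (all of [5,5])
  i=5: ✗ (fails at j=6)
  i=6: ✗ (fails at j=7)
  i=7: ✓ (all of [8,8])
  i=8: ✗ (fails at j=9)

3, 4, 7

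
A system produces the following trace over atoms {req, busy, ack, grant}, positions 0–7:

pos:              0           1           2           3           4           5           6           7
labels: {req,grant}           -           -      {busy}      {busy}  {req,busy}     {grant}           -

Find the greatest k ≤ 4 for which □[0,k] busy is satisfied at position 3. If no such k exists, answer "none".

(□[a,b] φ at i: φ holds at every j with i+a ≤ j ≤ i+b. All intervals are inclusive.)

2

busy must hold from j=3 onward; find where it first fails.
  j=3: holds
  j=4: holds
  j=5: holds
  j=6: fails
Holds on [3,5], so largest k = 2.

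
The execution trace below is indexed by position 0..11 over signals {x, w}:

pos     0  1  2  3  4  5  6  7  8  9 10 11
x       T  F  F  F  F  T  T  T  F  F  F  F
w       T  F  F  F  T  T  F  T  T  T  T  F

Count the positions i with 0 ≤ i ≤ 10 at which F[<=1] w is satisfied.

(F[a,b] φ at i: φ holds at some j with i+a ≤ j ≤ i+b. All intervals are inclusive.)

Evaluate at each i in [0,10]:
  i=0: ✓ (witness j=0)
  i=1: ✗ (none in [1,2])
  i=2: ✗ (none in [2,3])
  i=3: ✓ (witness j=4)
  i=4: ✓ (witness j=4)
  i=5: ✓ (witness j=5)
  i=6: ✓ (witness j=7)
  i=7: ✓ (witness j=7)
  i=8: ✓ (witness j=8)
  i=9: ✓ (witness j=9)
  i=10: ✓ (witness j=10)
Positions where it holds: {0, 3, 4, 5, 6, 7, 8, 9, 10} → 9.

9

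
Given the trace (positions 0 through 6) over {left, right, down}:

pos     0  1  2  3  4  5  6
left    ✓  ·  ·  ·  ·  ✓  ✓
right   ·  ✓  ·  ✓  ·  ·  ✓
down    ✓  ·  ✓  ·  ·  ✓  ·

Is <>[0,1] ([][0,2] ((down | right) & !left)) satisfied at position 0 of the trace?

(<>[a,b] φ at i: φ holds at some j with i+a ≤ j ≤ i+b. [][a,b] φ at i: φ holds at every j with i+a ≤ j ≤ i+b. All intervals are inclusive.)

True

Check [][0,2] ((down | right) & !left) at each j in [0,1]:
  j=0: fails at 0
  j=1: holds on [1,3]
Found at j=1 → formula holds.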